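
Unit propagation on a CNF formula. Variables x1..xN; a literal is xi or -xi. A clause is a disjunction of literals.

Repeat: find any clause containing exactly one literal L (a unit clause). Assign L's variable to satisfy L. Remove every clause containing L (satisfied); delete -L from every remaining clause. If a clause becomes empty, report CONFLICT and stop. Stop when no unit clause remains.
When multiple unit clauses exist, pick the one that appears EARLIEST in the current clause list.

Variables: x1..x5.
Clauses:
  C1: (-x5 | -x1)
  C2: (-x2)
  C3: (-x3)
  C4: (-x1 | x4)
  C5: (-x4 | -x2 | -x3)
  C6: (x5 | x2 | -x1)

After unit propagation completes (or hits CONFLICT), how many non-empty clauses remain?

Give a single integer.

Answer: 3

Derivation:
unit clause [-2] forces x2=F; simplify:
  drop 2 from [5, 2, -1] -> [5, -1]
  satisfied 2 clause(s); 4 remain; assigned so far: [2]
unit clause [-3] forces x3=F; simplify:
  satisfied 1 clause(s); 3 remain; assigned so far: [2, 3]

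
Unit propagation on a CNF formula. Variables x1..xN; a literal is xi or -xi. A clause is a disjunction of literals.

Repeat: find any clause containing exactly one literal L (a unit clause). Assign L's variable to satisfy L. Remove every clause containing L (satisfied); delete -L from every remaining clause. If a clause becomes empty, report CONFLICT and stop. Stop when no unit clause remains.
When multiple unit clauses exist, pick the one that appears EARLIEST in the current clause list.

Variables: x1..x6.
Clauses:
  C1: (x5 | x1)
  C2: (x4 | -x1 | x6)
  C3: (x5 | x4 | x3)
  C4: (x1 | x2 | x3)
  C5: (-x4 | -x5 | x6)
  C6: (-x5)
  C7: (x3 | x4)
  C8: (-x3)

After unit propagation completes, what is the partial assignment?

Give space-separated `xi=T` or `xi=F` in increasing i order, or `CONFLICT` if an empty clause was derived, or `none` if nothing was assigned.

unit clause [-5] forces x5=F; simplify:
  drop 5 from [5, 1] -> [1]
  drop 5 from [5, 4, 3] -> [4, 3]
  satisfied 2 clause(s); 6 remain; assigned so far: [5]
unit clause [1] forces x1=T; simplify:
  drop -1 from [4, -1, 6] -> [4, 6]
  satisfied 2 clause(s); 4 remain; assigned so far: [1, 5]
unit clause [-3] forces x3=F; simplify:
  drop 3 from [4, 3] -> [4]
  drop 3 from [3, 4] -> [4]
  satisfied 1 clause(s); 3 remain; assigned so far: [1, 3, 5]
unit clause [4] forces x4=T; simplify:
  satisfied 3 clause(s); 0 remain; assigned so far: [1, 3, 4, 5]

Answer: x1=T x3=F x4=T x5=F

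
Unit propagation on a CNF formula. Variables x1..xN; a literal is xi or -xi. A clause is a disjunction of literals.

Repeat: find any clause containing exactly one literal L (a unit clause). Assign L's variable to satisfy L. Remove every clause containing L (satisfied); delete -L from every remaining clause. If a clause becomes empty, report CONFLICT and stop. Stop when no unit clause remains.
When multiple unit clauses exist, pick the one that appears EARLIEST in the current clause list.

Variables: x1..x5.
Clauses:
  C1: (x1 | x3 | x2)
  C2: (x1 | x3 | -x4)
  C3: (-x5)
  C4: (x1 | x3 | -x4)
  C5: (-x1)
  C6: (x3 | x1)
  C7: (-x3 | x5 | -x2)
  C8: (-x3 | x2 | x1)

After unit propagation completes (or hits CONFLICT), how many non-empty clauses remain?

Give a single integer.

Answer: 0

Derivation:
unit clause [-5] forces x5=F; simplify:
  drop 5 from [-3, 5, -2] -> [-3, -2]
  satisfied 1 clause(s); 7 remain; assigned so far: [5]
unit clause [-1] forces x1=F; simplify:
  drop 1 from [1, 3, 2] -> [3, 2]
  drop 1 from [1, 3, -4] -> [3, -4]
  drop 1 from [1, 3, -4] -> [3, -4]
  drop 1 from [3, 1] -> [3]
  drop 1 from [-3, 2, 1] -> [-3, 2]
  satisfied 1 clause(s); 6 remain; assigned so far: [1, 5]
unit clause [3] forces x3=T; simplify:
  drop -3 from [-3, -2] -> [-2]
  drop -3 from [-3, 2] -> [2]
  satisfied 4 clause(s); 2 remain; assigned so far: [1, 3, 5]
unit clause [-2] forces x2=F; simplify:
  drop 2 from [2] -> [] (empty!)
  satisfied 1 clause(s); 1 remain; assigned so far: [1, 2, 3, 5]
CONFLICT (empty clause)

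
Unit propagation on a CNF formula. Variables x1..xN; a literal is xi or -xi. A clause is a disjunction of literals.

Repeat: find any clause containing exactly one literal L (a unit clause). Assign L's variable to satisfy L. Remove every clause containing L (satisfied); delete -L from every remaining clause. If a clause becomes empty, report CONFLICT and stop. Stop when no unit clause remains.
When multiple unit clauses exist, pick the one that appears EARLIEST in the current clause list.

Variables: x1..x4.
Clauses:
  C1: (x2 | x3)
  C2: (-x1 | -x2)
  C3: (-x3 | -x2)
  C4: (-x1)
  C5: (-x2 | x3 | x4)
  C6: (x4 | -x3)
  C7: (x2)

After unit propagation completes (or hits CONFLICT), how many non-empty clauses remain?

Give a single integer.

Answer: 0

Derivation:
unit clause [-1] forces x1=F; simplify:
  satisfied 2 clause(s); 5 remain; assigned so far: [1]
unit clause [2] forces x2=T; simplify:
  drop -2 from [-3, -2] -> [-3]
  drop -2 from [-2, 3, 4] -> [3, 4]
  satisfied 2 clause(s); 3 remain; assigned so far: [1, 2]
unit clause [-3] forces x3=F; simplify:
  drop 3 from [3, 4] -> [4]
  satisfied 2 clause(s); 1 remain; assigned so far: [1, 2, 3]
unit clause [4] forces x4=T; simplify:
  satisfied 1 clause(s); 0 remain; assigned so far: [1, 2, 3, 4]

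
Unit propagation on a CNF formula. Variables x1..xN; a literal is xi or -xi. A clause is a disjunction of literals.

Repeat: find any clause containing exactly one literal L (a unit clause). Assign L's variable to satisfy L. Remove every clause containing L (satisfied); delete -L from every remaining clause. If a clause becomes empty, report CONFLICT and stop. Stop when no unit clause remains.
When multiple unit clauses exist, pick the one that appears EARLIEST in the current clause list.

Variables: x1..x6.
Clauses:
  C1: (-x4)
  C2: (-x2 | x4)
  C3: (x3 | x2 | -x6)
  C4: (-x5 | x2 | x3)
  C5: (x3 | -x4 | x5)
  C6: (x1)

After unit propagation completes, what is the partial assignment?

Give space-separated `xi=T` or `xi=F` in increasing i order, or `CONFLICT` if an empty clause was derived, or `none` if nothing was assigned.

unit clause [-4] forces x4=F; simplify:
  drop 4 from [-2, 4] -> [-2]
  satisfied 2 clause(s); 4 remain; assigned so far: [4]
unit clause [-2] forces x2=F; simplify:
  drop 2 from [3, 2, -6] -> [3, -6]
  drop 2 from [-5, 2, 3] -> [-5, 3]
  satisfied 1 clause(s); 3 remain; assigned so far: [2, 4]
unit clause [1] forces x1=T; simplify:
  satisfied 1 clause(s); 2 remain; assigned so far: [1, 2, 4]

Answer: x1=T x2=F x4=F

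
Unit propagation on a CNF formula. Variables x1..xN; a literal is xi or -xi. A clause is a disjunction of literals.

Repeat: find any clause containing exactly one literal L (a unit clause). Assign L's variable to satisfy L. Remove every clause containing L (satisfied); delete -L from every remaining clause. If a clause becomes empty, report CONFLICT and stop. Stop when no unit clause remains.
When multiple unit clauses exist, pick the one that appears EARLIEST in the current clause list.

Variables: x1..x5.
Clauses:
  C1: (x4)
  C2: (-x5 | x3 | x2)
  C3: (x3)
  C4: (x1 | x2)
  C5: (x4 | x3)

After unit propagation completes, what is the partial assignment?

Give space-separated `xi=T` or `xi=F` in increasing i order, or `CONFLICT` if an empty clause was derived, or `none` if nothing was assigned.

Answer: x3=T x4=T

Derivation:
unit clause [4] forces x4=T; simplify:
  satisfied 2 clause(s); 3 remain; assigned so far: [4]
unit clause [3] forces x3=T; simplify:
  satisfied 2 clause(s); 1 remain; assigned so far: [3, 4]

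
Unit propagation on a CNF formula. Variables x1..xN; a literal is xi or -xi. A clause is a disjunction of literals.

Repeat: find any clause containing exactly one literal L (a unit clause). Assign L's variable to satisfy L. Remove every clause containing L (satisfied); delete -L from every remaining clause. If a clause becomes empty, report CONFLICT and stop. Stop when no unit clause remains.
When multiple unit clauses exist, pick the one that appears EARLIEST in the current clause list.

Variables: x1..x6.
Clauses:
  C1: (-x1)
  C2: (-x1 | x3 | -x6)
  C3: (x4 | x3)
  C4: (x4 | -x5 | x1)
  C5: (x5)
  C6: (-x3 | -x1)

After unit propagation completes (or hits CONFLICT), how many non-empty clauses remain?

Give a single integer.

Answer: 0

Derivation:
unit clause [-1] forces x1=F; simplify:
  drop 1 from [4, -5, 1] -> [4, -5]
  satisfied 3 clause(s); 3 remain; assigned so far: [1]
unit clause [5] forces x5=T; simplify:
  drop -5 from [4, -5] -> [4]
  satisfied 1 clause(s); 2 remain; assigned so far: [1, 5]
unit clause [4] forces x4=T; simplify:
  satisfied 2 clause(s); 0 remain; assigned so far: [1, 4, 5]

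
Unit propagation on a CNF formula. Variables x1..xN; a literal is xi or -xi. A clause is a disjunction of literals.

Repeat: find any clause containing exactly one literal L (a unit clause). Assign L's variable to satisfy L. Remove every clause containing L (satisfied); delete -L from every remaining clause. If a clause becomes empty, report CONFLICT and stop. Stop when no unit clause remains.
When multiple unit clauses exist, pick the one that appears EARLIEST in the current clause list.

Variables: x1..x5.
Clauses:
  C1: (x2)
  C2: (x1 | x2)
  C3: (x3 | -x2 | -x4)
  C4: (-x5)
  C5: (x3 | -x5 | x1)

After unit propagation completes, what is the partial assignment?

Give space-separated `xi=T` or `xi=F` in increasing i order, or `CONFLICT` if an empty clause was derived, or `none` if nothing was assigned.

unit clause [2] forces x2=T; simplify:
  drop -2 from [3, -2, -4] -> [3, -4]
  satisfied 2 clause(s); 3 remain; assigned so far: [2]
unit clause [-5] forces x5=F; simplify:
  satisfied 2 clause(s); 1 remain; assigned so far: [2, 5]

Answer: x2=T x5=F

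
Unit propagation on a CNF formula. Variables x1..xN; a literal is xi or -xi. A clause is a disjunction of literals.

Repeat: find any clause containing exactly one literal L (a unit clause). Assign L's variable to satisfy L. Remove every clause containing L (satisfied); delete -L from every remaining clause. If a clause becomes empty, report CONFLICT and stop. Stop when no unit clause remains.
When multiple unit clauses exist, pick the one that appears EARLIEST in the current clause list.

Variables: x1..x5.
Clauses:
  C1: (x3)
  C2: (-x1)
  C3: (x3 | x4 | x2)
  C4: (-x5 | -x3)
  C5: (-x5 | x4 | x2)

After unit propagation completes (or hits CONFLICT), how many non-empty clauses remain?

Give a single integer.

Answer: 0

Derivation:
unit clause [3] forces x3=T; simplify:
  drop -3 from [-5, -3] -> [-5]
  satisfied 2 clause(s); 3 remain; assigned so far: [3]
unit clause [-1] forces x1=F; simplify:
  satisfied 1 clause(s); 2 remain; assigned so far: [1, 3]
unit clause [-5] forces x5=F; simplify:
  satisfied 2 clause(s); 0 remain; assigned so far: [1, 3, 5]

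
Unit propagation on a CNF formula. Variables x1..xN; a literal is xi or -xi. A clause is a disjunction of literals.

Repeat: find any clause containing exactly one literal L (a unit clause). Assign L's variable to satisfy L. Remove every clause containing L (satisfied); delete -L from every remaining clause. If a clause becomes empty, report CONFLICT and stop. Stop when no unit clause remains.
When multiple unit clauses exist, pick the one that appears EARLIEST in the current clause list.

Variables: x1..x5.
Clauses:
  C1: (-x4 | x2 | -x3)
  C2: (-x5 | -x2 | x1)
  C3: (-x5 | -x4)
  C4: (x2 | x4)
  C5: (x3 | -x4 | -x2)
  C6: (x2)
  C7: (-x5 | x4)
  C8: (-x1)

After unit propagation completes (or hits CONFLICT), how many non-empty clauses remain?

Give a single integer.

unit clause [2] forces x2=T; simplify:
  drop -2 from [-5, -2, 1] -> [-5, 1]
  drop -2 from [3, -4, -2] -> [3, -4]
  satisfied 3 clause(s); 5 remain; assigned so far: [2]
unit clause [-1] forces x1=F; simplify:
  drop 1 from [-5, 1] -> [-5]
  satisfied 1 clause(s); 4 remain; assigned so far: [1, 2]
unit clause [-5] forces x5=F; simplify:
  satisfied 3 clause(s); 1 remain; assigned so far: [1, 2, 5]

Answer: 1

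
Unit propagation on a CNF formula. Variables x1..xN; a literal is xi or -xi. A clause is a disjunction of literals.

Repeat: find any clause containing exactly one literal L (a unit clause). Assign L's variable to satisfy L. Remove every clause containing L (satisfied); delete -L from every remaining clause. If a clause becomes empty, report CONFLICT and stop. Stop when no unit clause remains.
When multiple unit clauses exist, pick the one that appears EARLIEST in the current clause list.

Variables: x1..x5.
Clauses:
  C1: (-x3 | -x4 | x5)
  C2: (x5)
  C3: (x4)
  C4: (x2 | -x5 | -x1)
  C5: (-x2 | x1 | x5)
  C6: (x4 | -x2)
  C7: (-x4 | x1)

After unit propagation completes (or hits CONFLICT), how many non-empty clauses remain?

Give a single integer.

Answer: 0

Derivation:
unit clause [5] forces x5=T; simplify:
  drop -5 from [2, -5, -1] -> [2, -1]
  satisfied 3 clause(s); 4 remain; assigned so far: [5]
unit clause [4] forces x4=T; simplify:
  drop -4 from [-4, 1] -> [1]
  satisfied 2 clause(s); 2 remain; assigned so far: [4, 5]
unit clause [1] forces x1=T; simplify:
  drop -1 from [2, -1] -> [2]
  satisfied 1 clause(s); 1 remain; assigned so far: [1, 4, 5]
unit clause [2] forces x2=T; simplify:
  satisfied 1 clause(s); 0 remain; assigned so far: [1, 2, 4, 5]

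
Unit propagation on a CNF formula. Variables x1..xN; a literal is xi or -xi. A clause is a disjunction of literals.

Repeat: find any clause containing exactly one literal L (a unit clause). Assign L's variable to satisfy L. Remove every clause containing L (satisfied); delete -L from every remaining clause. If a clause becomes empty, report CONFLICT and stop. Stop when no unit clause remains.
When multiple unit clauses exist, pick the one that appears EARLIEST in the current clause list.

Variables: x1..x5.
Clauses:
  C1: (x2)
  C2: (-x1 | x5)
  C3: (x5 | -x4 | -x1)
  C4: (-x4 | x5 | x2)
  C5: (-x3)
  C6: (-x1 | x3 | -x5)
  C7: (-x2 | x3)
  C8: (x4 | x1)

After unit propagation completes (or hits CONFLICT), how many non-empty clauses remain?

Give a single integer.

Answer: 4

Derivation:
unit clause [2] forces x2=T; simplify:
  drop -2 from [-2, 3] -> [3]
  satisfied 2 clause(s); 6 remain; assigned so far: [2]
unit clause [-3] forces x3=F; simplify:
  drop 3 from [-1, 3, -5] -> [-1, -5]
  drop 3 from [3] -> [] (empty!)
  satisfied 1 clause(s); 5 remain; assigned so far: [2, 3]
CONFLICT (empty clause)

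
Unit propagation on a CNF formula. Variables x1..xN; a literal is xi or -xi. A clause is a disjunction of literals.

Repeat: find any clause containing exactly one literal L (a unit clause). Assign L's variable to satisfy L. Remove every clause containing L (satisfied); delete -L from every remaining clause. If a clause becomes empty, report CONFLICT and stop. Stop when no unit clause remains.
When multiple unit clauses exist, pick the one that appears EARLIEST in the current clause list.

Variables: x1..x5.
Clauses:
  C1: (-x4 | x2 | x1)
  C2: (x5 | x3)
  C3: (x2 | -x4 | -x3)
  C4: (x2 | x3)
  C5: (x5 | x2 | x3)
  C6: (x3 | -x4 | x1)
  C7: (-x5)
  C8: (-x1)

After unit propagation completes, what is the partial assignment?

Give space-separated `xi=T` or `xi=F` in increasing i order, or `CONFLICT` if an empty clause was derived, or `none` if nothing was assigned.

Answer: x1=F x3=T x5=F

Derivation:
unit clause [-5] forces x5=F; simplify:
  drop 5 from [5, 3] -> [3]
  drop 5 from [5, 2, 3] -> [2, 3]
  satisfied 1 clause(s); 7 remain; assigned so far: [5]
unit clause [3] forces x3=T; simplify:
  drop -3 from [2, -4, -3] -> [2, -4]
  satisfied 4 clause(s); 3 remain; assigned so far: [3, 5]
unit clause [-1] forces x1=F; simplify:
  drop 1 from [-4, 2, 1] -> [-4, 2]
  satisfied 1 clause(s); 2 remain; assigned so far: [1, 3, 5]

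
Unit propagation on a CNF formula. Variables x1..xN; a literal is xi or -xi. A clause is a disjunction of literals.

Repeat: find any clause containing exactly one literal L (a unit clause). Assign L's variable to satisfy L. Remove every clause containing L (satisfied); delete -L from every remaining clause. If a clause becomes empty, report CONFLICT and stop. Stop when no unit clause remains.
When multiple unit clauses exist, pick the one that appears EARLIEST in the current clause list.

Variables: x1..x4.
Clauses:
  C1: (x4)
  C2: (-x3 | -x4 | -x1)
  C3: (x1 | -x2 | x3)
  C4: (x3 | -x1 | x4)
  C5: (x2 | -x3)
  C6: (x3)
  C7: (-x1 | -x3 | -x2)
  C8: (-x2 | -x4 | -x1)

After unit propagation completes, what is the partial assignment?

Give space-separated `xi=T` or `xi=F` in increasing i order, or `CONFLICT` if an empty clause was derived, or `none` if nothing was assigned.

unit clause [4] forces x4=T; simplify:
  drop -4 from [-3, -4, -1] -> [-3, -1]
  drop -4 from [-2, -4, -1] -> [-2, -1]
  satisfied 2 clause(s); 6 remain; assigned so far: [4]
unit clause [3] forces x3=T; simplify:
  drop -3 from [-3, -1] -> [-1]
  drop -3 from [2, -3] -> [2]
  drop -3 from [-1, -3, -2] -> [-1, -2]
  satisfied 2 clause(s); 4 remain; assigned so far: [3, 4]
unit clause [-1] forces x1=F; simplify:
  satisfied 3 clause(s); 1 remain; assigned so far: [1, 3, 4]
unit clause [2] forces x2=T; simplify:
  satisfied 1 clause(s); 0 remain; assigned so far: [1, 2, 3, 4]

Answer: x1=F x2=T x3=T x4=T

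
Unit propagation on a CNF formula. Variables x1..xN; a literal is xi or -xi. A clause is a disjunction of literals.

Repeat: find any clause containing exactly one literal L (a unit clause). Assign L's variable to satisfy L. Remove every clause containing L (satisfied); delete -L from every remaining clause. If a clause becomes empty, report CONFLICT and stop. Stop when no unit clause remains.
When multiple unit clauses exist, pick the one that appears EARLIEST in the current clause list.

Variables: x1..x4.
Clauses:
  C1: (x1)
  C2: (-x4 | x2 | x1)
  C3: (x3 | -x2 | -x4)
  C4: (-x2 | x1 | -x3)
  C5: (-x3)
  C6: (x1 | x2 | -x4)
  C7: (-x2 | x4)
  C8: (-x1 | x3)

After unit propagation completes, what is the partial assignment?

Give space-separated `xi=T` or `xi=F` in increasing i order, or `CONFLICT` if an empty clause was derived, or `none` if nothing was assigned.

Answer: CONFLICT

Derivation:
unit clause [1] forces x1=T; simplify:
  drop -1 from [-1, 3] -> [3]
  satisfied 4 clause(s); 4 remain; assigned so far: [1]
unit clause [-3] forces x3=F; simplify:
  drop 3 from [3, -2, -4] -> [-2, -4]
  drop 3 from [3] -> [] (empty!)
  satisfied 1 clause(s); 3 remain; assigned so far: [1, 3]
CONFLICT (empty clause)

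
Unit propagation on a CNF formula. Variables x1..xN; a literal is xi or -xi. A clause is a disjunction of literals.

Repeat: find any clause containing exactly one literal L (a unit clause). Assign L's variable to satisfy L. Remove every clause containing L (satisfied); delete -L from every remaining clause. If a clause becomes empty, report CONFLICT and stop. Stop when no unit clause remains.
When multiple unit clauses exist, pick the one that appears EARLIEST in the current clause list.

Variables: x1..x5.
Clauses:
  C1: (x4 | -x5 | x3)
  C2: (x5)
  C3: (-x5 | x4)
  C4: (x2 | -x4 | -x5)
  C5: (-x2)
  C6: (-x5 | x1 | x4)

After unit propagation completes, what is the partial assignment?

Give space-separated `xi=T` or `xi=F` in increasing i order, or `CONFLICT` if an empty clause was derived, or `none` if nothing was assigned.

unit clause [5] forces x5=T; simplify:
  drop -5 from [4, -5, 3] -> [4, 3]
  drop -5 from [-5, 4] -> [4]
  drop -5 from [2, -4, -5] -> [2, -4]
  drop -5 from [-5, 1, 4] -> [1, 4]
  satisfied 1 clause(s); 5 remain; assigned so far: [5]
unit clause [4] forces x4=T; simplify:
  drop -4 from [2, -4] -> [2]
  satisfied 3 clause(s); 2 remain; assigned so far: [4, 5]
unit clause [2] forces x2=T; simplify:
  drop -2 from [-2] -> [] (empty!)
  satisfied 1 clause(s); 1 remain; assigned so far: [2, 4, 5]
CONFLICT (empty clause)

Answer: CONFLICT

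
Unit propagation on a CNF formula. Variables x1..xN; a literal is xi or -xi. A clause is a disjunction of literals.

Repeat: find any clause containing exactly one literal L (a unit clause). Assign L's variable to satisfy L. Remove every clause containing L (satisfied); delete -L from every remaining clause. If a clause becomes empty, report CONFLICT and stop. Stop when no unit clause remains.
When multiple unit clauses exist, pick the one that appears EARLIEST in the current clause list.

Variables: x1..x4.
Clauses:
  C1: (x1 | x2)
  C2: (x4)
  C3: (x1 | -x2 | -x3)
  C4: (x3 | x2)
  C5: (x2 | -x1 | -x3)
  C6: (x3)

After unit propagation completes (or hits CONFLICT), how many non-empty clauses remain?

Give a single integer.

Answer: 3

Derivation:
unit clause [4] forces x4=T; simplify:
  satisfied 1 clause(s); 5 remain; assigned so far: [4]
unit clause [3] forces x3=T; simplify:
  drop -3 from [1, -2, -3] -> [1, -2]
  drop -3 from [2, -1, -3] -> [2, -1]
  satisfied 2 clause(s); 3 remain; assigned so far: [3, 4]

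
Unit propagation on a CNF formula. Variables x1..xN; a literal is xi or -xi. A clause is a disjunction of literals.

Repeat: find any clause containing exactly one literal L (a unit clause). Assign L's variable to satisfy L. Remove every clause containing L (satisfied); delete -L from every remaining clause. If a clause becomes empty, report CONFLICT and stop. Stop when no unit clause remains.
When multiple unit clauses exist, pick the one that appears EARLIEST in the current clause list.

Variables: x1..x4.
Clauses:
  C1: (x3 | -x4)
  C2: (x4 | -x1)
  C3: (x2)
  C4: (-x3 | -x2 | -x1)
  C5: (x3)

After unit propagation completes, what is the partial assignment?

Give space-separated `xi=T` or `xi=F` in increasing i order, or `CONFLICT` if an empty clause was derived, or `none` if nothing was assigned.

Answer: x1=F x2=T x3=T

Derivation:
unit clause [2] forces x2=T; simplify:
  drop -2 from [-3, -2, -1] -> [-3, -1]
  satisfied 1 clause(s); 4 remain; assigned so far: [2]
unit clause [3] forces x3=T; simplify:
  drop -3 from [-3, -1] -> [-1]
  satisfied 2 clause(s); 2 remain; assigned so far: [2, 3]
unit clause [-1] forces x1=F; simplify:
  satisfied 2 clause(s); 0 remain; assigned so far: [1, 2, 3]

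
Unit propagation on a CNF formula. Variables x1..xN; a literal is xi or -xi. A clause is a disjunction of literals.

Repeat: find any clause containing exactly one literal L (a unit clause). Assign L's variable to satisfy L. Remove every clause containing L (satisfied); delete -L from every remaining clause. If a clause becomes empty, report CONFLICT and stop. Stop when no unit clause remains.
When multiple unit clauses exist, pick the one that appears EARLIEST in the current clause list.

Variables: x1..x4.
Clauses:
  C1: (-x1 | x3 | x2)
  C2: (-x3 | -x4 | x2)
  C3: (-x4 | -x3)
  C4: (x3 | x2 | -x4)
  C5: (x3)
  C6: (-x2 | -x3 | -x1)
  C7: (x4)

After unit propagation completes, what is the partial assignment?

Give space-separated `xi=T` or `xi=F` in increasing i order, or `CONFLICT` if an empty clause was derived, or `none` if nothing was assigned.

Answer: CONFLICT

Derivation:
unit clause [3] forces x3=T; simplify:
  drop -3 from [-3, -4, 2] -> [-4, 2]
  drop -3 from [-4, -3] -> [-4]
  drop -3 from [-2, -3, -1] -> [-2, -1]
  satisfied 3 clause(s); 4 remain; assigned so far: [3]
unit clause [-4] forces x4=F; simplify:
  drop 4 from [4] -> [] (empty!)
  satisfied 2 clause(s); 2 remain; assigned so far: [3, 4]
CONFLICT (empty clause)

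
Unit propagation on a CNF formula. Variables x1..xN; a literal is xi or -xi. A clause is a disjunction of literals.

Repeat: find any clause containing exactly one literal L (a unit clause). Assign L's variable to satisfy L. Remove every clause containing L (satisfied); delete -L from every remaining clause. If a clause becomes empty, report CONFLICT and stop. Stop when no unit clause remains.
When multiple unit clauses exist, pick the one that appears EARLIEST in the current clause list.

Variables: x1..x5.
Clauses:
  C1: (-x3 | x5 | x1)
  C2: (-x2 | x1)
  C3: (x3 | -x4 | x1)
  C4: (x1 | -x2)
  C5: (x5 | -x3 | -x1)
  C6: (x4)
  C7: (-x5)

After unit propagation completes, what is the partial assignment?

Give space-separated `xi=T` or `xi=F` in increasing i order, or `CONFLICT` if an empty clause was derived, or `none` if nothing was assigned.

unit clause [4] forces x4=T; simplify:
  drop -4 from [3, -4, 1] -> [3, 1]
  satisfied 1 clause(s); 6 remain; assigned so far: [4]
unit clause [-5] forces x5=F; simplify:
  drop 5 from [-3, 5, 1] -> [-3, 1]
  drop 5 from [5, -3, -1] -> [-3, -1]
  satisfied 1 clause(s); 5 remain; assigned so far: [4, 5]

Answer: x4=T x5=F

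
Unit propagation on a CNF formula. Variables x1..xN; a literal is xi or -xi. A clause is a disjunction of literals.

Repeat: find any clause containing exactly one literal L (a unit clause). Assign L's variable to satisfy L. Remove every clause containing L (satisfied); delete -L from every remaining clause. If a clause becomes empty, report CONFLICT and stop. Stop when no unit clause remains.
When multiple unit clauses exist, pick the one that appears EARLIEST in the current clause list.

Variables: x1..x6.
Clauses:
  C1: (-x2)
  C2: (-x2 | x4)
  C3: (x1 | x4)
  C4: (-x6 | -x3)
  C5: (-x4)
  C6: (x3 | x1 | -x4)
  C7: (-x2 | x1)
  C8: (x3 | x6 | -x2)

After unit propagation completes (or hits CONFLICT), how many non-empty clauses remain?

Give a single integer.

Answer: 1

Derivation:
unit clause [-2] forces x2=F; simplify:
  satisfied 4 clause(s); 4 remain; assigned so far: [2]
unit clause [-4] forces x4=F; simplify:
  drop 4 from [1, 4] -> [1]
  satisfied 2 clause(s); 2 remain; assigned so far: [2, 4]
unit clause [1] forces x1=T; simplify:
  satisfied 1 clause(s); 1 remain; assigned so far: [1, 2, 4]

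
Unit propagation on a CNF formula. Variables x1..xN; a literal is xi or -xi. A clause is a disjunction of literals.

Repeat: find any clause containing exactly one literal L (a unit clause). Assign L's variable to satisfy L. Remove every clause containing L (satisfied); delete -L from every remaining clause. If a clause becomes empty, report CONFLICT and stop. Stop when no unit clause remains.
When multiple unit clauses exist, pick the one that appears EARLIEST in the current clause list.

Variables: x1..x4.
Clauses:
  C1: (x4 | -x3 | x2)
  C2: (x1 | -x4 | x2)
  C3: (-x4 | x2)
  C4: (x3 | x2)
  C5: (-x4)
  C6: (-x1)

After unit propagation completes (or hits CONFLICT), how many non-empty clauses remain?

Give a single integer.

Answer: 2

Derivation:
unit clause [-4] forces x4=F; simplify:
  drop 4 from [4, -3, 2] -> [-3, 2]
  satisfied 3 clause(s); 3 remain; assigned so far: [4]
unit clause [-1] forces x1=F; simplify:
  satisfied 1 clause(s); 2 remain; assigned so far: [1, 4]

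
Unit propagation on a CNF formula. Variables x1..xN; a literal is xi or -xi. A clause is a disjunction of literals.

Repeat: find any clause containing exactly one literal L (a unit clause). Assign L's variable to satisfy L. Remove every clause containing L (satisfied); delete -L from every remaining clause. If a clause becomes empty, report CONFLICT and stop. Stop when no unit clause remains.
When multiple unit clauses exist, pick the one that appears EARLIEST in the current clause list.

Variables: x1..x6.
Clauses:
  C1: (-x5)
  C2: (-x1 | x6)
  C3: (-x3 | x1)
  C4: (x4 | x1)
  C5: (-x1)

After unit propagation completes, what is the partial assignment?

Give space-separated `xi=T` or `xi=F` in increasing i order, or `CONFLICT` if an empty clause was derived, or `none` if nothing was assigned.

Answer: x1=F x3=F x4=T x5=F

Derivation:
unit clause [-5] forces x5=F; simplify:
  satisfied 1 clause(s); 4 remain; assigned so far: [5]
unit clause [-1] forces x1=F; simplify:
  drop 1 from [-3, 1] -> [-3]
  drop 1 from [4, 1] -> [4]
  satisfied 2 clause(s); 2 remain; assigned so far: [1, 5]
unit clause [-3] forces x3=F; simplify:
  satisfied 1 clause(s); 1 remain; assigned so far: [1, 3, 5]
unit clause [4] forces x4=T; simplify:
  satisfied 1 clause(s); 0 remain; assigned so far: [1, 3, 4, 5]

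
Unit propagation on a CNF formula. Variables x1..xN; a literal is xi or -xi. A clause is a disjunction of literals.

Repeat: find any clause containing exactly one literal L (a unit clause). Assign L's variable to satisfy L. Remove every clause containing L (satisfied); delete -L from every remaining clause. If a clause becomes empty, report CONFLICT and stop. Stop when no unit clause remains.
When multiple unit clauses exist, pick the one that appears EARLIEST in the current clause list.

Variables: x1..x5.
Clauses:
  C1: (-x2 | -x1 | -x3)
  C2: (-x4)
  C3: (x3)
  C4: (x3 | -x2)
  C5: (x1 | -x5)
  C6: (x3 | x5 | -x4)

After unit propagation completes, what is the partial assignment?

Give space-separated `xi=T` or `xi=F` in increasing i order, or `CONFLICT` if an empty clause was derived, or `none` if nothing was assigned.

unit clause [-4] forces x4=F; simplify:
  satisfied 2 clause(s); 4 remain; assigned so far: [4]
unit clause [3] forces x3=T; simplify:
  drop -3 from [-2, -1, -3] -> [-2, -1]
  satisfied 2 clause(s); 2 remain; assigned so far: [3, 4]

Answer: x3=T x4=F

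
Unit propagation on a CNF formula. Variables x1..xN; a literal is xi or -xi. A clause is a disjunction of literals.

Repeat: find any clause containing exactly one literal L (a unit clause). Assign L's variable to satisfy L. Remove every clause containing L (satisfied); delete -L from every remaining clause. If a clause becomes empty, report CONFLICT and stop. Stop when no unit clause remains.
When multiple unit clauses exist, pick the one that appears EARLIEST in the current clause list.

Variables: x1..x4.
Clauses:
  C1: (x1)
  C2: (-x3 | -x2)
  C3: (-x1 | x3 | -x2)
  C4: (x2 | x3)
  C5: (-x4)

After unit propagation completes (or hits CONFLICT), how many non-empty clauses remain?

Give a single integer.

Answer: 3

Derivation:
unit clause [1] forces x1=T; simplify:
  drop -1 from [-1, 3, -2] -> [3, -2]
  satisfied 1 clause(s); 4 remain; assigned so far: [1]
unit clause [-4] forces x4=F; simplify:
  satisfied 1 clause(s); 3 remain; assigned so far: [1, 4]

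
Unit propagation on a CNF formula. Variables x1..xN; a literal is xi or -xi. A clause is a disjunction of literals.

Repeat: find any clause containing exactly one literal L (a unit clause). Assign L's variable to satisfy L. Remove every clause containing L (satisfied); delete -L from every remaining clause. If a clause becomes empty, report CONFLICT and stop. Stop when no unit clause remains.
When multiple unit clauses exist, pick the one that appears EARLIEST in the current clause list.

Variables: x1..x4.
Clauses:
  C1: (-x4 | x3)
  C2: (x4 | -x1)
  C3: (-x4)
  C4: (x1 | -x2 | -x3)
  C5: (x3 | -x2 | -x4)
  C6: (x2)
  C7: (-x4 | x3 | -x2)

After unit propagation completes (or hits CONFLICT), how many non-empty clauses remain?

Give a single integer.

unit clause [-4] forces x4=F; simplify:
  drop 4 from [4, -1] -> [-1]
  satisfied 4 clause(s); 3 remain; assigned so far: [4]
unit clause [-1] forces x1=F; simplify:
  drop 1 from [1, -2, -3] -> [-2, -3]
  satisfied 1 clause(s); 2 remain; assigned so far: [1, 4]
unit clause [2] forces x2=T; simplify:
  drop -2 from [-2, -3] -> [-3]
  satisfied 1 clause(s); 1 remain; assigned so far: [1, 2, 4]
unit clause [-3] forces x3=F; simplify:
  satisfied 1 clause(s); 0 remain; assigned so far: [1, 2, 3, 4]

Answer: 0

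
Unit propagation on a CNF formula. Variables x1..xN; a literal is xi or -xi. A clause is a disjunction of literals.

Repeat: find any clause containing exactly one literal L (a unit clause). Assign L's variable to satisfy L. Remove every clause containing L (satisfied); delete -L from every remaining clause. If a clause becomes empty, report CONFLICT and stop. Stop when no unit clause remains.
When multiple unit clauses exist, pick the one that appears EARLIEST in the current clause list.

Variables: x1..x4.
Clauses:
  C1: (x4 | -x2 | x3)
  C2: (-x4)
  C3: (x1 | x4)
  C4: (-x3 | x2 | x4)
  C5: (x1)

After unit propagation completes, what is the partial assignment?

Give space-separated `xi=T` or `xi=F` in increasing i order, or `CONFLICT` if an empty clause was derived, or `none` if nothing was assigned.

Answer: x1=T x4=F

Derivation:
unit clause [-4] forces x4=F; simplify:
  drop 4 from [4, -2, 3] -> [-2, 3]
  drop 4 from [1, 4] -> [1]
  drop 4 from [-3, 2, 4] -> [-3, 2]
  satisfied 1 clause(s); 4 remain; assigned so far: [4]
unit clause [1] forces x1=T; simplify:
  satisfied 2 clause(s); 2 remain; assigned so far: [1, 4]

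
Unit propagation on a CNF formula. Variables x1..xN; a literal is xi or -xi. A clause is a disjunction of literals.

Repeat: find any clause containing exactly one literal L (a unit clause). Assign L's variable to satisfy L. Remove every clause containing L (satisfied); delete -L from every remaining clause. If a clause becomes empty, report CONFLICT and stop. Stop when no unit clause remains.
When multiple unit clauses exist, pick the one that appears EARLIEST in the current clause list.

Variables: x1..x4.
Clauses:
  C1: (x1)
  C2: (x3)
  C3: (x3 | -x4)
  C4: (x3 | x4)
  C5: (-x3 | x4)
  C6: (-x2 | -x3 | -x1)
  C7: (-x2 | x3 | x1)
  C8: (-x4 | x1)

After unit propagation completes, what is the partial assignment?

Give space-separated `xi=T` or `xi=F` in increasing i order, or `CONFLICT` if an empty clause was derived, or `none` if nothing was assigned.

Answer: x1=T x2=F x3=T x4=T

Derivation:
unit clause [1] forces x1=T; simplify:
  drop -1 from [-2, -3, -1] -> [-2, -3]
  satisfied 3 clause(s); 5 remain; assigned so far: [1]
unit clause [3] forces x3=T; simplify:
  drop -3 from [-3, 4] -> [4]
  drop -3 from [-2, -3] -> [-2]
  satisfied 3 clause(s); 2 remain; assigned so far: [1, 3]
unit clause [4] forces x4=T; simplify:
  satisfied 1 clause(s); 1 remain; assigned so far: [1, 3, 4]
unit clause [-2] forces x2=F; simplify:
  satisfied 1 clause(s); 0 remain; assigned so far: [1, 2, 3, 4]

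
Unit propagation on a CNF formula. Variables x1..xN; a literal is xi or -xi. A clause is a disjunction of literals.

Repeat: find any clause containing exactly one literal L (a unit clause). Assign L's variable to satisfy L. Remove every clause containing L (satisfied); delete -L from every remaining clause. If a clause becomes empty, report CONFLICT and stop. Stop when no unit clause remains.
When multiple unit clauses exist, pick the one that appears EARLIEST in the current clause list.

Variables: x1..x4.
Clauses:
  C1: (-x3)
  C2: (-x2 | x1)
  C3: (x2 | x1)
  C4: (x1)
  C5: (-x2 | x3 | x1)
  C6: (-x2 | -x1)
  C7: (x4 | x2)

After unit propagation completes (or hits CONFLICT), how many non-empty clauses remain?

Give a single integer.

unit clause [-3] forces x3=F; simplify:
  drop 3 from [-2, 3, 1] -> [-2, 1]
  satisfied 1 clause(s); 6 remain; assigned so far: [3]
unit clause [1] forces x1=T; simplify:
  drop -1 from [-2, -1] -> [-2]
  satisfied 4 clause(s); 2 remain; assigned so far: [1, 3]
unit clause [-2] forces x2=F; simplify:
  drop 2 from [4, 2] -> [4]
  satisfied 1 clause(s); 1 remain; assigned so far: [1, 2, 3]
unit clause [4] forces x4=T; simplify:
  satisfied 1 clause(s); 0 remain; assigned so far: [1, 2, 3, 4]

Answer: 0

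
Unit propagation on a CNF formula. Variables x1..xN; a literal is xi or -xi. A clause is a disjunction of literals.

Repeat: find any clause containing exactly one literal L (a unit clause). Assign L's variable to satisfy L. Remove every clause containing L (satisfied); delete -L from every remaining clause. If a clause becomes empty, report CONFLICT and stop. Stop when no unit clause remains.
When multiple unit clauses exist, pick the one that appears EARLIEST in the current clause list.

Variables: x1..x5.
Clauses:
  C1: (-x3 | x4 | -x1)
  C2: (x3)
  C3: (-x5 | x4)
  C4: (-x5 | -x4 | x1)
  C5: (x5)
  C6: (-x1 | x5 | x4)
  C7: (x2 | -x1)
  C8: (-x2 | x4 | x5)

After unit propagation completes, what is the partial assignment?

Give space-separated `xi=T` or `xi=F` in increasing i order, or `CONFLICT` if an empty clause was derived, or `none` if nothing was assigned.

unit clause [3] forces x3=T; simplify:
  drop -3 from [-3, 4, -1] -> [4, -1]
  satisfied 1 clause(s); 7 remain; assigned so far: [3]
unit clause [5] forces x5=T; simplify:
  drop -5 from [-5, 4] -> [4]
  drop -5 from [-5, -4, 1] -> [-4, 1]
  satisfied 3 clause(s); 4 remain; assigned so far: [3, 5]
unit clause [4] forces x4=T; simplify:
  drop -4 from [-4, 1] -> [1]
  satisfied 2 clause(s); 2 remain; assigned so far: [3, 4, 5]
unit clause [1] forces x1=T; simplify:
  drop -1 from [2, -1] -> [2]
  satisfied 1 clause(s); 1 remain; assigned so far: [1, 3, 4, 5]
unit clause [2] forces x2=T; simplify:
  satisfied 1 clause(s); 0 remain; assigned so far: [1, 2, 3, 4, 5]

Answer: x1=T x2=T x3=T x4=T x5=T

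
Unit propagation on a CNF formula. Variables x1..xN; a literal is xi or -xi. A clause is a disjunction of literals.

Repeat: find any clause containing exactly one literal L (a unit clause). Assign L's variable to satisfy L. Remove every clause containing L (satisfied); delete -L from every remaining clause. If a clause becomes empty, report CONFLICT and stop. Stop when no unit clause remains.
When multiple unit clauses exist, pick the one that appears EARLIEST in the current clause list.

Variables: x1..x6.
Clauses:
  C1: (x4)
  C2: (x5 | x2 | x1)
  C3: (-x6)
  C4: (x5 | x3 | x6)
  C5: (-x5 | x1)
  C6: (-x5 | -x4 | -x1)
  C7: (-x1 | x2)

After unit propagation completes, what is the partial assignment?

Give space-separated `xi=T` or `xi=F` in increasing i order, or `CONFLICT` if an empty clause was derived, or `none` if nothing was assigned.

unit clause [4] forces x4=T; simplify:
  drop -4 from [-5, -4, -1] -> [-5, -1]
  satisfied 1 clause(s); 6 remain; assigned so far: [4]
unit clause [-6] forces x6=F; simplify:
  drop 6 from [5, 3, 6] -> [5, 3]
  satisfied 1 clause(s); 5 remain; assigned so far: [4, 6]

Answer: x4=T x6=F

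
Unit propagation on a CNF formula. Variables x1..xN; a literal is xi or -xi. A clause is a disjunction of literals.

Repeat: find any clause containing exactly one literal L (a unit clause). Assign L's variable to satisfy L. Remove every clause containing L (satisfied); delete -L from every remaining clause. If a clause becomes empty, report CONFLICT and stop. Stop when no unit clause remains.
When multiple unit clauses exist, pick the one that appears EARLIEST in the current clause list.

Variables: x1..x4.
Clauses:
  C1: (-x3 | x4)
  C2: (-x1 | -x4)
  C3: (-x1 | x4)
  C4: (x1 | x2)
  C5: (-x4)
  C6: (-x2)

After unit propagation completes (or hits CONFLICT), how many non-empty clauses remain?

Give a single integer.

unit clause [-4] forces x4=F; simplify:
  drop 4 from [-3, 4] -> [-3]
  drop 4 from [-1, 4] -> [-1]
  satisfied 2 clause(s); 4 remain; assigned so far: [4]
unit clause [-3] forces x3=F; simplify:
  satisfied 1 clause(s); 3 remain; assigned so far: [3, 4]
unit clause [-1] forces x1=F; simplify:
  drop 1 from [1, 2] -> [2]
  satisfied 1 clause(s); 2 remain; assigned so far: [1, 3, 4]
unit clause [2] forces x2=T; simplify:
  drop -2 from [-2] -> [] (empty!)
  satisfied 1 clause(s); 1 remain; assigned so far: [1, 2, 3, 4]
CONFLICT (empty clause)

Answer: 0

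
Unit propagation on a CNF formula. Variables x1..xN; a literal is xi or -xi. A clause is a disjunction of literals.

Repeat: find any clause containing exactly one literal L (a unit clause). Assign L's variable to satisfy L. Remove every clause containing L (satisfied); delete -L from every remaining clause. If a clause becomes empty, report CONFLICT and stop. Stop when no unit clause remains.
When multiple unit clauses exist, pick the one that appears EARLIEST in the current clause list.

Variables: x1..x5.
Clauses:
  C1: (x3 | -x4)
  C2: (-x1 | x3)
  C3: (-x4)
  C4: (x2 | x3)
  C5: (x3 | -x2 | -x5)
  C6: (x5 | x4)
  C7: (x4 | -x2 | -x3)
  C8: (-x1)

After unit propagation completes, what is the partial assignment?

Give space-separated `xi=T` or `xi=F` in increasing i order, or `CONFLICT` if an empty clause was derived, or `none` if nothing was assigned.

Answer: x1=F x4=F x5=T

Derivation:
unit clause [-4] forces x4=F; simplify:
  drop 4 from [5, 4] -> [5]
  drop 4 from [4, -2, -3] -> [-2, -3]
  satisfied 2 clause(s); 6 remain; assigned so far: [4]
unit clause [5] forces x5=T; simplify:
  drop -5 from [3, -2, -5] -> [3, -2]
  satisfied 1 clause(s); 5 remain; assigned so far: [4, 5]
unit clause [-1] forces x1=F; simplify:
  satisfied 2 clause(s); 3 remain; assigned so far: [1, 4, 5]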